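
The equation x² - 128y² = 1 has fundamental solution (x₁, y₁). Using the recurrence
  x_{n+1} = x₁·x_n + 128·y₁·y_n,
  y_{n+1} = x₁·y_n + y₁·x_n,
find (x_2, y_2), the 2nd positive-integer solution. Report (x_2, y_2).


Step 1: Find the fundamental solution (x₁, y₁) of x² - 128y² = 1.
  Expand √128 as a continued fraction. a₀ = ⌊√128⌋ = 11; iterate m_{k+1} = d_k·a_k − m_k, d_{k+1} = (128 − m_{k+1}²)/d_k, a_{k+1} = ⌊(a₀ + m_{k+1})/d_{k+1}⌋ (starting m₀ = 0, d₀ = 1), with convergents p_k = a_k·p_{k-1} + p_{k-2}, q_k = a_k·q_{k-1} + q_{k-2} (p₋₁ = 1, q₋₁ = 0):
  k = 0: a₀ = 11; p₀/q₀ = 11/1; p₀² − 128·q₀² = 121 − 128 = -7.
  k = 1: m = 11, d = 7, a = ⌊(11 + 11)/7⌋ = 3; p/q = (3·11 + 1)/(3·1 + 0) = 34/3; p² − 128·q² = 1156 − 1152 = 4.
  k = 2: m = 10, d = 4, a = ⌊(11 + 10)/4⌋ = 5; p/q = (5·34 + 11)/(5·3 + 1) = 181/16; p² − 128·q² = 32761 − 32768 = -7.
  k = 3: m = 10, d = 7, a = ⌊(11 + 10)/7⌋ = 3; p/q = (3·181 + 34)/(3·16 + 3) = 577/51; p² − 128·q² = 332929 − 332928 = 1.
  The first convergent with p² − 128·q² = 1 gives the fundamental solution (x₁, y₁) = (577, 51).
Step 2: Apply the recurrence (x_{n+1}, y_{n+1}) = (x₁x_n + 128y₁y_n, x₁y_n + y₁x_n) repeatedly.
  From (x_1, y_1) = (577, 51): x_2 = 577·577 + 128·51·51 = 665857; y_2 = 577·51 + 51·577 = 58854.
Step 3: Verify x_2² - 128·y_2² = 443365544449 - 443365544448 = 1 (should be 1). ✓

(x_1, y_1) = (577, 51); (x_2, y_2) = (665857, 58854).


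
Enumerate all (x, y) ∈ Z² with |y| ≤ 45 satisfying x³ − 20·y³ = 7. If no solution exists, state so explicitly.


The equation is x³ - 20y³ = 7. For fixed y, x³ = 20·y³ + 7, so a solution requires the RHS to be a perfect cube.
Strategy: iterate y from -45 to 45, compute RHS = 20·y³ + 7, and check whether it is a (positive or negative) perfect cube.
Check small values of y:
  y = 0: RHS = 7 is not a perfect cube.
  y = 1: RHS = 27 = (3)³ ⇒ x = 3 works.
  y = -1: RHS = -13 is not a perfect cube.
  y = 2: RHS = 167 is not a perfect cube.
  y = -2: RHS = -153 is not a perfect cube.
  y = 3: RHS = 547 is not a perfect cube.
  y = -3: RHS = -533 is not a perfect cube.
Continuing the search up to |y| = 45 finds no further solutions beyond those listed.
Collected solutions: (3, 1).

Solutions (with |y| ≤ 45): (3, 1).


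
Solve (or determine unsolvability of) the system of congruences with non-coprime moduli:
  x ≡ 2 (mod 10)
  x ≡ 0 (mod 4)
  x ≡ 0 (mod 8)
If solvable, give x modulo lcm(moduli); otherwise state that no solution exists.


Moduli 10, 4, 8 are not pairwise coprime, so CRT works modulo lcm(m_i) when all pairwise compatibility conditions hold.
Pairwise compatibility: gcd(m_i, m_j) must divide a_i - a_j for every pair.
Merge one congruence at a time:
  Start: x ≡ 2 (mod 10).
  Combine with x ≡ 0 (mod 4): gcd(10, 4) = 2; 0 - 2 = -2, which IS divisible by 2, so compatible.
    Write x = 2 + 10·t and substitute into x ≡ 0 (mod 4): 10·t ≡ 0 − 2 = -2 (mod 4).
    Divide the congruence (and modulus) by g = 2: 5·t ≡ -1 (mod 2).
    Reduce coefficients mod 2: 1·t ≡ 1 (mod 2).
    So t ≡ 1 (mod 2).
    Then x = 2 + 10·1 = 12, valid modulo lcm(10, 4) = 20: x ≡ 12 (mod 20).
  Combine with x ≡ 0 (mod 8): gcd(20, 8) = 4; 0 - 12 = -12, which IS divisible by 4, so compatible.
    Write x = 12 + 20·t and substitute into x ≡ 0 (mod 8): 20·t ≡ 0 − 12 = -12 (mod 8).
    Divide the congruence (and modulus) by g = 4: 5·t ≡ -3 (mod 2).
    Reduce coefficients mod 2: 1·t ≡ 1 (mod 2).
    So t ≡ 1 (mod 2).
    Then x = 12 + 20·1 = 32, valid modulo lcm(20, 8) = 40: x ≡ 32 (mod 40).
Verify: 32 mod 10 = 2, 32 mod 4 = 0, 32 mod 8 = 0.

x ≡ 32 (mod 40).


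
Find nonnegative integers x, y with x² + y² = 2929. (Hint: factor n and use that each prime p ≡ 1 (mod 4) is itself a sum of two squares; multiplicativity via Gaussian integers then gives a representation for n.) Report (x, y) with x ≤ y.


Step 1: Factor n = 2929 = 29 · 101.
Step 2: Check the mod-4 condition on each prime factor: 29 ≡ 1 (mod 4), exponent 1; 101 ≡ 1 (mod 4), exponent 1.
All primes ≡ 3 (mod 4) appear to even exponent (or don't appear), so by the two-squares theorem n IS expressible as a sum of two squares.
Step 3: Build a representation. Here n = 29 · 101 is a product of primes ≡ 1 (mod 4). Each prime p ≡ 1 (mod 4) is itself a sum of two squares; find a² by testing p − a² for a perfect square:
  29: 29 − 1² = 28, 29 − 2² = 25 = 5² ⇒ 29 = 2² + 5².
  101: 101 − 1² = 100 = 10² ⇒ 101 = 1² + 10².
  Combine using the Brahmagupta–Fibonacci identity (a² + b²)(c² + d²) = (ac − bd)² + (ad + bc)² = (ac + bd)² + (ad − bc)²:
  29 · 101 = 2929: from (2² + 5²)(1² + 10²), take (2·1 − 5·10, 2·10 + 5·1) = (2 − 50, 20 + 5) = (-48, 25); dropping signs (only squares matter) gives (48, 25); check 48² + 25² = 2304 + 625 = 2929 ✓.
Step 4: Order so x ≤ y and verify: 25² + 48² = 625 + 2304 = 2929 = n. ✓

n = 2929 = 25² + 48² (one valid representation with x ≤ y).


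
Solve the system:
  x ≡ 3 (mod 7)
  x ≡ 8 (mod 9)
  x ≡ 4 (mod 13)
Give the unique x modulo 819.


Moduli 7, 9, 13 are pairwise coprime; by CRT there is a unique solution modulo M = 7 · 9 · 13 = 819.
Solve pairwise, accumulating the modulus:
  Start with x ≡ 3 (mod 7).
  Combine with x ≡ 8 (mod 9): since gcd(7, 9) = 1, we get a unique residue mod 63.
    Write x = 3 + 7·t and substitute into x ≡ 8 (mod 9): 7·t ≡ 8 − 3 = 5 (mod 9).
    The inverse of 7 mod 9 is 4 (since 7·4 = 28 = 3·9 + 1), so t ≡ 4·5 = 20 ≡ 2 (mod 9).
    Then x = 3 + 7·2 = 17, valid modulo lcm(7, 9) = 63: x ≡ 17 (mod 63).
  Combine with x ≡ 4 (mod 13): since gcd(63, 13) = 1, we get a unique residue mod 819.
    Write x = 17 + 63·t and substitute into x ≡ 4 (mod 13): 63·t ≡ 4 − 17 = -13 (mod 13).
    Reduce coefficients mod 13: 11·t ≡ 0 (mod 13).
    The inverse of 11 mod 13 is 6 (since 11·6 = 66 = 5·13 + 1), so t ≡ 6·0 = 0 ≡ 0 (mod 13).
    Then x = 17 + 63·0 = 17, valid modulo lcm(63, 13) = 819: x ≡ 17 (mod 819).
Verify: 17 mod 7 = 3 ✓, 17 mod 9 = 8 ✓, 17 mod 13 = 4 ✓.

x ≡ 17 (mod 819).


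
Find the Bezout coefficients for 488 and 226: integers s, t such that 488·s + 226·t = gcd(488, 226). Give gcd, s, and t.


Euclidean algorithm on (488, 226) — divide until remainder is 0:
  488 = 2 · 226 + 36
  226 = 6 · 36 + 10
  36 = 3 · 10 + 6
  10 = 1 · 6 + 4
  6 = 1 · 4 + 2
  4 = 2 · 2 + 0
gcd(488, 226) = 2.
Track Bezout coefficients alongside the remainders: start with r₀ = 488 = a·1 + b·0 (s = 1, t = 0) and r₁ = 226 = a·0 + b·1 (s = 0, t = 1); each new remainder r_{k+1} = r_{k-1} − q_k·r_k inherits s_{k+1} = s_{k-1} − q_k·s_k, t_{k+1} = t_{k-1} − q_k·t_k, so r_k = a·s_k + b·t_k at every step:
  q = 2: r = 36, s = 1 − 2·0 = 1, t = 0 − 2·1 = -2  (check: 488·1 + 226·(-2) = 36)
  q = 6: r = 10, s = 0 − 6·1 = -6, t = 1 − 6·(-2) = 13  (check: 488·(-6) + 226·13 = 10)
  q = 3: r = 6, s = 1 − 3·(-6) = 19, t = -2 − 3·13 = -41  (check: 488·19 + 226·(-41) = 6)
  q = 1: r = 4, s = -6 − 1·19 = -25, t = 13 − 1·(-41) = 54  (check: 488·(-25) + 226·54 = 4)
  q = 1: r = 2, s = 19 − 1·(-25) = 44, t = -41 − 1·54 = -95  (check: 488·44 + 226·(-95) = 2)
The row with r = 2 (the gcd) gives the Bezout coefficients s = 44, t = -95.
Result: 488 · (44) + 226 · (-95) = 2.

gcd(488, 226) = 2; s = 44, t = -95 (check: 488·44 + 226·(-95) = 2).


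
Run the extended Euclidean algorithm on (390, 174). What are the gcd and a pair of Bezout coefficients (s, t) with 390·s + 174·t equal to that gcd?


Euclidean algorithm on (390, 174) — divide until remainder is 0:
  390 = 2 · 174 + 42
  174 = 4 · 42 + 6
  42 = 7 · 6 + 0
gcd(390, 174) = 6.
Track Bezout coefficients alongside the remainders: start with r₀ = 390 = a·1 + b·0 (s = 1, t = 0) and r₁ = 174 = a·0 + b·1 (s = 0, t = 1); each new remainder r_{k+1} = r_{k-1} − q_k·r_k inherits s_{k+1} = s_{k-1} − q_k·s_k, t_{k+1} = t_{k-1} − q_k·t_k, so r_k = a·s_k + b·t_k at every step:
  q = 2: r = 42, s = 1 − 2·0 = 1, t = 0 − 2·1 = -2  (check: 390·1 + 174·(-2) = 42)
  q = 4: r = 6, s = 0 − 4·1 = -4, t = 1 − 4·(-2) = 9  (check: 390·(-4) + 174·9 = 6)
The row with r = 6 (the gcd) gives the Bezout coefficients s = -4, t = 9.
Result: 390 · (-4) + 174 · (9) = 6.

gcd(390, 174) = 6; s = -4, t = 9 (check: 390·(-4) + 174·9 = 6).


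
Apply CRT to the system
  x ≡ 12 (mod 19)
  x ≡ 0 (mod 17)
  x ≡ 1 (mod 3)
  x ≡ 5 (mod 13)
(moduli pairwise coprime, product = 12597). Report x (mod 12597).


Product of moduli M = 19 · 17 · 3 · 13 = 12597.
Merge one congruence at a time:
  Start: x ≡ 12 (mod 19).
  Combine with x ≡ 0 (mod 17); new modulus lcm = 323.
    Write x = 12 + 19·t and substitute into x ≡ 0 (mod 17): 19·t ≡ 0 − 12 = -12 (mod 17).
    Reduce coefficients mod 17: 2·t ≡ 5 (mod 17).
    The inverse of 2 mod 17 is 9 (since 2·9 = 18 = 1·17 + 1), so t ≡ 9·5 = 45 ≡ 11 (mod 17).
    Then x = 12 + 19·11 = 221, valid modulo lcm(19, 17) = 323: x ≡ 221 (mod 323).
  Combine with x ≡ 1 (mod 3); new modulus lcm = 969.
    Write x = 221 + 323·t and substitute into x ≡ 1 (mod 3): 323·t ≡ 1 − 221 = -220 (mod 3).
    Reduce coefficients mod 3: 2·t ≡ 2 (mod 3).
    The inverse of 2 mod 3 is 2 (since 2·2 = 4 = 1·3 + 1), so t ≡ 2·2 = 4 ≡ 1 (mod 3).
    Then x = 221 + 323·1 = 544, valid modulo lcm(323, 3) = 969: x ≡ 544 (mod 969).
  Combine with x ≡ 5 (mod 13); new modulus lcm = 12597.
    Write x = 544 + 969·t and substitute into x ≡ 5 (mod 13): 969·t ≡ 5 − 544 = -539 (mod 13).
    Reduce coefficients mod 13: 7·t ≡ 7 (mod 13).
    The inverse of 7 mod 13 is 2 (since 7·2 = 14 = 1·13 + 1), so t ≡ 2·7 = 14 ≡ 1 (mod 13).
    Then x = 544 + 969·1 = 1513, valid modulo lcm(969, 13) = 12597: x ≡ 1513 (mod 12597).
Verify against each original: 1513 mod 19 = 12, 1513 mod 17 = 0, 1513 mod 3 = 1, 1513 mod 13 = 5.

x ≡ 1513 (mod 12597).


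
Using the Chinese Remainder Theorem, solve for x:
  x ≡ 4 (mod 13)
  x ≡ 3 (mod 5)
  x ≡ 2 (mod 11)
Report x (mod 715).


Moduli 13, 5, 11 are pairwise coprime; by CRT there is a unique solution modulo M = 13 · 5 · 11 = 715.
Solve pairwise, accumulating the modulus:
  Start with x ≡ 4 (mod 13).
  Combine with x ≡ 3 (mod 5): since gcd(13, 5) = 1, we get a unique residue mod 65.
    Write x = 4 + 13·t and substitute into x ≡ 3 (mod 5): 13·t ≡ 3 − 4 = -1 (mod 5).
    Reduce coefficients mod 5: 3·t ≡ 4 (mod 5).
    The inverse of 3 mod 5 is 2 (since 3·2 = 6 = 1·5 + 1), so t ≡ 2·4 = 8 ≡ 3 (mod 5).
    Then x = 4 + 13·3 = 43, valid modulo lcm(13, 5) = 65: x ≡ 43 (mod 65).
  Combine with x ≡ 2 (mod 11): since gcd(65, 11) = 1, we get a unique residue mod 715.
    Write x = 43 + 65·t and substitute into x ≡ 2 (mod 11): 65·t ≡ 2 − 43 = -41 (mod 11).
    Reduce coefficients mod 11: 10·t ≡ 3 (mod 11).
    The inverse of 10 mod 11 is 10 (since 10·10 = 100 = 9·11 + 1), so t ≡ 10·3 = 30 ≡ 8 (mod 11).
    Then x = 43 + 65·8 = 563, valid modulo lcm(65, 11) = 715: x ≡ 563 (mod 715).
Verify: 563 mod 13 = 4 ✓, 563 mod 5 = 3 ✓, 563 mod 11 = 2 ✓.

x ≡ 563 (mod 715).


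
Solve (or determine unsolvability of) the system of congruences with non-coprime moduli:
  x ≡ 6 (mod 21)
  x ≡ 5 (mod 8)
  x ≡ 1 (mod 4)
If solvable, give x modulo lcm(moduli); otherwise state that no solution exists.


Moduli 21, 8, 4 are not pairwise coprime, so CRT works modulo lcm(m_i) when all pairwise compatibility conditions hold.
Pairwise compatibility: gcd(m_i, m_j) must divide a_i - a_j for every pair.
Merge one congruence at a time:
  Start: x ≡ 6 (mod 21).
  Combine with x ≡ 5 (mod 8): gcd(21, 8) = 1; 5 - 6 = -1, which IS divisible by 1, so compatible.
    Write x = 6 + 21·t and substitute into x ≡ 5 (mod 8): 21·t ≡ 5 − 6 = -1 (mod 8).
    Reduce coefficients mod 8: 5·t ≡ 7 (mod 8).
    The inverse of 5 mod 8 is 5 (since 5·5 = 25 = 3·8 + 1), so t ≡ 5·7 = 35 ≡ 3 (mod 8).
    Then x = 6 + 21·3 = 69, valid modulo lcm(21, 8) = 168: x ≡ 69 (mod 168).
  Combine with x ≡ 1 (mod 4): gcd(168, 4) = 4; 1 - 69 = -68, which IS divisible by 4, so compatible.
    Write x = 69 + 168·t and substitute into x ≡ 1 (mod 4): 168·t ≡ 1 − 69 = -68 (mod 4).
    Divide the congruence (and modulus) by g = 4: 42·t ≡ -17 (mod 1).
    Modulo 1 every t works; take t = 0.
    Then x = 69 + 168·0 = 69, valid modulo lcm(168, 4) = 168: x ≡ 69 (mod 168).
Verify: 69 mod 21 = 6, 69 mod 8 = 5, 69 mod 4 = 1.

x ≡ 69 (mod 168).


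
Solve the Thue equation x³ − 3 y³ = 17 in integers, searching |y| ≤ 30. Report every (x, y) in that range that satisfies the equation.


The equation is x³ - 3y³ = 17. For fixed y, x³ = 3·y³ + 17, so a solution requires the RHS to be a perfect cube.
Strategy: iterate y from -30 to 30, compute RHS = 3·y³ + 17, and check whether it is a (positive or negative) perfect cube.
Check small values of y:
  y = 0: RHS = 17 is not a perfect cube.
  y = 1: RHS = 20 is not a perfect cube.
  y = -1: RHS = 14 is not a perfect cube.
  y = 2: RHS = 41 is not a perfect cube.
  y = -2: RHS = -7 is not a perfect cube.
  y = 3: RHS = 98 is not a perfect cube.
  y = -3: RHS = -64 = (-4)³ ⇒ x = -4 works.
Continuing the search up to |y| = 30 finds no further solutions beyond those listed.
Collected solutions: (-4, -3).

Solutions (with |y| ≤ 30): (-4, -3).


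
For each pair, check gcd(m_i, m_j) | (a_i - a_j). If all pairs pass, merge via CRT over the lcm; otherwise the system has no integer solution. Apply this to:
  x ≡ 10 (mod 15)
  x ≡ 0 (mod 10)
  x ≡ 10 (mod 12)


Moduli 15, 10, 12 are not pairwise coprime, so CRT works modulo lcm(m_i) when all pairwise compatibility conditions hold.
Pairwise compatibility: gcd(m_i, m_j) must divide a_i - a_j for every pair.
Merge one congruence at a time:
  Start: x ≡ 10 (mod 15).
  Combine with x ≡ 0 (mod 10): gcd(15, 10) = 5; 0 - 10 = -10, which IS divisible by 5, so compatible.
    Write x = 10 + 15·t and substitute into x ≡ 0 (mod 10): 15·t ≡ 0 − 10 = -10 (mod 10).
    Divide the congruence (and modulus) by g = 5: 3·t ≡ -2 (mod 2).
    Reduce coefficients mod 2: 1·t ≡ 0 (mod 2).
    So t ≡ 0 (mod 2).
    Then x = 10 + 15·0 = 10, valid modulo lcm(15, 10) = 30: x ≡ 10 (mod 30).
  Combine with x ≡ 10 (mod 12): gcd(30, 12) = 6; 10 - 10 = 0, which IS divisible by 6, so compatible.
    Write x = 10 + 30·t and substitute into x ≡ 10 (mod 12): 30·t ≡ 10 − 10 = 0 (mod 12).
    Divide the congruence (and modulus) by g = 6: 5·t ≡ 0 (mod 2).
    Reduce coefficients mod 2: 1·t ≡ 0 (mod 2).
    So t ≡ 0 (mod 2).
    Then x = 10 + 30·0 = 10, valid modulo lcm(30, 12) = 60: x ≡ 10 (mod 60).
Verify: 10 mod 15 = 10, 10 mod 10 = 0, 10 mod 12 = 10.

x ≡ 10 (mod 60).


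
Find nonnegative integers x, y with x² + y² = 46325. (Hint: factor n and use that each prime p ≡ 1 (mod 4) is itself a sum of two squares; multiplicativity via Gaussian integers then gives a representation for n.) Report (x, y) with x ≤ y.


Step 1: Factor n = 46325 = 5^2 · 17 · 109.
Step 2: Check the mod-4 condition on each prime factor: 5 ≡ 1 (mod 4), exponent 2; 17 ≡ 1 (mod 4), exponent 1; 109 ≡ 1 (mod 4), exponent 1.
All primes ≡ 3 (mod 4) appear to even exponent (or don't appear), so by the two-squares theorem n IS expressible as a sum of two squares.
Step 3: Build a representation. Group n = k² · m with k = 5 and m = 17 · 109 = 1853 (a product of primes ≡ 1 (mod 4)); a representation of m scales to one of n via (k·x)² + (k·y)² = k²(x² + y²). Each prime p ≡ 1 (mod 4) is itself a sum of two squares; find a² by testing p − a² for a perfect square:
  17: 17 − 1² = 16 = 4² ⇒ 17 = 1² + 4².
  109: 109 − 1² = 108, 109 − 2² = 105, 109 − 3² = 100 = 10² ⇒ 109 = 3² + 10².
  Combine using the Brahmagupta–Fibonacci identity (a² + b²)(c² + d²) = (ac − bd)² + (ad + bc)² = (ac + bd)² + (ad − bc)²:
  17 · 109 = 1853: from (1² + 4²)(3² + 10²), take (1·3 − 4·10, 1·10 + 4·3) = (3 − 40, 10 + 12) = (-37, 22); dropping signs (only squares matter) gives (37, 22); check 37² + 22² = 1369 + 484 = 1853 ✓.
  Scale by k = 5: (5·37, 5·22) = (185, 110).
Step 4: Order so x ≤ y and verify: 110² + 185² = 12100 + 34225 = 46325 = n. ✓

n = 46325 = 110² + 185² (one valid representation with x ≤ y).


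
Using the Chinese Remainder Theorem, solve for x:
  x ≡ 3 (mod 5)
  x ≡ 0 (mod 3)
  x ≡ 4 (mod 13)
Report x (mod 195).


Moduli 5, 3, 13 are pairwise coprime; by CRT there is a unique solution modulo M = 5 · 3 · 13 = 195.
Solve pairwise, accumulating the modulus:
  Start with x ≡ 3 (mod 5).
  Combine with x ≡ 0 (mod 3): since gcd(5, 3) = 1, we get a unique residue mod 15.
    Write x = 3 + 5·t and substitute into x ≡ 0 (mod 3): 5·t ≡ 0 − 3 = -3 (mod 3).
    Reduce coefficients mod 3: 2·t ≡ 0 (mod 3).
    The inverse of 2 mod 3 is 2 (since 2·2 = 4 = 1·3 + 1), so t ≡ 2·0 = 0 ≡ 0 (mod 3).
    Then x = 3 + 5·0 = 3, valid modulo lcm(5, 3) = 15: x ≡ 3 (mod 15).
  Combine with x ≡ 4 (mod 13): since gcd(15, 13) = 1, we get a unique residue mod 195.
    Write x = 3 + 15·t and substitute into x ≡ 4 (mod 13): 15·t ≡ 4 − 3 = 1 (mod 13).
    Reduce coefficients mod 13: 2·t ≡ 1 (mod 13).
    The inverse of 2 mod 13 is 7 (since 2·7 = 14 = 1·13 + 1), so t ≡ 7·1 = 7 ≡ 7 (mod 13).
    Then x = 3 + 15·7 = 108, valid modulo lcm(15, 13) = 195: x ≡ 108 (mod 195).
Verify: 108 mod 5 = 3 ✓, 108 mod 3 = 0 ✓, 108 mod 13 = 4 ✓.

x ≡ 108 (mod 195).


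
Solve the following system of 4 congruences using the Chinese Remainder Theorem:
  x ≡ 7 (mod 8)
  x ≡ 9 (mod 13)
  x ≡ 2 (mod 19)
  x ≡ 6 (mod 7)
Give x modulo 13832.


Product of moduli M = 8 · 13 · 19 · 7 = 13832.
Merge one congruence at a time:
  Start: x ≡ 7 (mod 8).
  Combine with x ≡ 9 (mod 13); new modulus lcm = 104.
    Write x = 7 + 8·t and substitute into x ≡ 9 (mod 13): 8·t ≡ 9 − 7 = 2 (mod 13).
    The inverse of 8 mod 13 is 5 (since 8·5 = 40 = 3·13 + 1), so t ≡ 5·2 = 10 ≡ 10 (mod 13).
    Then x = 7 + 8·10 = 87, valid modulo lcm(8, 13) = 104: x ≡ 87 (mod 104).
  Combine with x ≡ 2 (mod 19); new modulus lcm = 1976.
    Write x = 87 + 104·t and substitute into x ≡ 2 (mod 19): 104·t ≡ 2 − 87 = -85 (mod 19).
    Reduce coefficients mod 19: 9·t ≡ 10 (mod 19).
    The inverse of 9 mod 19 is 17 (since 9·17 = 153 = 8·19 + 1), so t ≡ 17·10 = 170 ≡ 18 (mod 19).
    Then x = 87 + 104·18 = 1959, valid modulo lcm(104, 19) = 1976: x ≡ 1959 (mod 1976).
  Combine with x ≡ 6 (mod 7); new modulus lcm = 13832.
    Write x = 1959 + 1976·t and substitute into x ≡ 6 (mod 7): 1976·t ≡ 6 − 1959 = -1953 (mod 7).
    Reduce coefficients mod 7: 2·t ≡ 0 (mod 7).
    The inverse of 2 mod 7 is 4 (since 2·4 = 8 = 1·7 + 1), so t ≡ 4·0 = 0 ≡ 0 (mod 7).
    Then x = 1959 + 1976·0 = 1959, valid modulo lcm(1976, 7) = 13832: x ≡ 1959 (mod 13832).
Verify against each original: 1959 mod 8 = 7, 1959 mod 13 = 9, 1959 mod 19 = 2, 1959 mod 7 = 6.

x ≡ 1959 (mod 13832).


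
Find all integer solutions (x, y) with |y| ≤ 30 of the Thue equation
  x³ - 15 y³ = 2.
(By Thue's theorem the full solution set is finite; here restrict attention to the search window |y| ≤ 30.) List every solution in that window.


The equation is x³ - 15y³ = 2. For fixed y, x³ = 15·y³ + 2, so a solution requires the RHS to be a perfect cube.
Strategy: iterate y from -30 to 30, compute RHS = 15·y³ + 2, and check whether it is a (positive or negative) perfect cube.
Check small values of y:
  y = 0: RHS = 2 is not a perfect cube.
  y = 1: RHS = 17 is not a perfect cube.
  y = -1: RHS = -13 is not a perfect cube.
  y = 2: RHS = 122 is not a perfect cube.
  y = -2: RHS = -118 is not a perfect cube.
  y = 3: RHS = 407 is not a perfect cube.
  y = -3: RHS = -403 is not a perfect cube.
Continuing the search up to |y| = 30 finds no solutions either.
No (x, y) in the scanned range satisfies the equation.

No integer solutions with |y| ≤ 30.


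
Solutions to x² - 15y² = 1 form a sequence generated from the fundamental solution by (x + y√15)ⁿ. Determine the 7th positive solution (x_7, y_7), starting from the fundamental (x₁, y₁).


Step 1: Find the fundamental solution (x₁, y₁) of x² - 15y² = 1.
  Expand √15 as a continued fraction. a₀ = ⌊√15⌋ = 3; iterate m_{k+1} = d_k·a_k − m_k, d_{k+1} = (15 − m_{k+1}²)/d_k, a_{k+1} = ⌊(a₀ + m_{k+1})/d_{k+1}⌋ (starting m₀ = 0, d₀ = 1), with convergents p_k = a_k·p_{k-1} + p_{k-2}, q_k = a_k·q_{k-1} + q_{k-2} (p₋₁ = 1, q₋₁ = 0):
  k = 0: a₀ = 3; p₀/q₀ = 3/1; p₀² − 15·q₀² = 9 − 15 = -6.
  k = 1: m = 3, d = 6, a = ⌊(3 + 3)/6⌋ = 1; p/q = (1·3 + 1)/(1·1 + 0) = 4/1; p² − 15·q² = 16 − 15 = 1.
  The first convergent with p² − 15·q² = 1 gives the fundamental solution (x₁, y₁) = (4, 1).
Step 2: Apply the recurrence (x_{n+1}, y_{n+1}) = (x₁x_n + 15y₁y_n, x₁y_n + y₁x_n) repeatedly.
  From (x_1, y_1) = (4, 1): x_2 = 4·4 + 15·1·1 = 31; y_2 = 4·1 + 1·4 = 8.
  From (x_2, y_2) = (31, 8): x_3 = 4·31 + 15·1·8 = 244; y_3 = 4·8 + 1·31 = 63.
  From (x_3, y_3) = (244, 63): x_4 = 4·244 + 15·1·63 = 1921; y_4 = 4·63 + 1·244 = 496.
  From (x_4, y_4) = (1921, 496): x_5 = 4·1921 + 15·1·496 = 15124; y_5 = 4·496 + 1·1921 = 3905.
  From (x_5, y_5) = (15124, 3905): x_6 = 4·15124 + 15·1·3905 = 119071; y_6 = 4·3905 + 1·15124 = 30744.
  From (x_6, y_6) = (119071, 30744): x_7 = 4·119071 + 15·1·30744 = 937444; y_7 = 4·30744 + 1·119071 = 242047.
Step 3: Verify x_7² - 15·y_7² = 878801253136 - 878801253135 = 1 (should be 1). ✓

(x_1, y_1) = (4, 1); (x_7, y_7) = (937444, 242047).


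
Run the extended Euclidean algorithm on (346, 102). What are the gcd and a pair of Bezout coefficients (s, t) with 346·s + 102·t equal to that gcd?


Euclidean algorithm on (346, 102) — divide until remainder is 0:
  346 = 3 · 102 + 40
  102 = 2 · 40 + 22
  40 = 1 · 22 + 18
  22 = 1 · 18 + 4
  18 = 4 · 4 + 2
  4 = 2 · 2 + 0
gcd(346, 102) = 2.
Track Bezout coefficients alongside the remainders: start with r₀ = 346 = a·1 + b·0 (s = 1, t = 0) and r₁ = 102 = a·0 + b·1 (s = 0, t = 1); each new remainder r_{k+1} = r_{k-1} − q_k·r_k inherits s_{k+1} = s_{k-1} − q_k·s_k, t_{k+1} = t_{k-1} − q_k·t_k, so r_k = a·s_k + b·t_k at every step:
  q = 3: r = 40, s = 1 − 3·0 = 1, t = 0 − 3·1 = -3  (check: 346·1 + 102·(-3) = 40)
  q = 2: r = 22, s = 0 − 2·1 = -2, t = 1 − 2·(-3) = 7  (check: 346·(-2) + 102·7 = 22)
  q = 1: r = 18, s = 1 − 1·(-2) = 3, t = -3 − 1·7 = -10  (check: 346·3 + 102·(-10) = 18)
  q = 1: r = 4, s = -2 − 1·3 = -5, t = 7 − 1·(-10) = 17  (check: 346·(-5) + 102·17 = 4)
  q = 4: r = 2, s = 3 − 4·(-5) = 23, t = -10 − 4·17 = -78  (check: 346·23 + 102·(-78) = 2)
The row with r = 2 (the gcd) gives the Bezout coefficients s = 23, t = -78.
Result: 346 · (23) + 102 · (-78) = 2.

gcd(346, 102) = 2; s = 23, t = -78 (check: 346·23 + 102·(-78) = 2).


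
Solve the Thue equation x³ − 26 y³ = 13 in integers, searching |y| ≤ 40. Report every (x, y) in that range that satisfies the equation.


The equation is x³ - 26y³ = 13. For fixed y, x³ = 26·y³ + 13, so a solution requires the RHS to be a perfect cube.
Strategy: iterate y from -40 to 40, compute RHS = 26·y³ + 13, and check whether it is a (positive or negative) perfect cube.
Check small values of y:
  y = 0: RHS = 13 is not a perfect cube.
  y = 1: RHS = 39 is not a perfect cube.
  y = -1: RHS = -13 is not a perfect cube.
  y = 2: RHS = 221 is not a perfect cube.
  y = -2: RHS = -195 is not a perfect cube.
  y = 3: RHS = 715 is not a perfect cube.
  y = -3: RHS = -689 is not a perfect cube.
Continuing the search up to |y| = 40 finds no solutions either.
No (x, y) in the scanned range satisfies the equation.

No integer solutions with |y| ≤ 40.


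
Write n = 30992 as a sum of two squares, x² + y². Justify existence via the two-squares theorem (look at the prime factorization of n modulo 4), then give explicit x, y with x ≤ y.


Step 1: Factor n = 30992 = 2^4 · 13 · 149.
Step 2: Check the mod-4 condition on each prime factor: 2 = 2 (special); 13 ≡ 1 (mod 4), exponent 1; 149 ≡ 1 (mod 4), exponent 1.
All primes ≡ 3 (mod 4) appear to even exponent (or don't appear), so by the two-squares theorem n IS expressible as a sum of two squares.
Step 3: Build a representation. Group n = k² · m with k = 4 and m = 13 · 149 = 1937 (a product of primes ≡ 1 (mod 4)); a representation of m scales to one of n via (k·x)² + (k·y)² = k²(x² + y²). Each prime p ≡ 1 (mod 4) is itself a sum of two squares; find a² by testing p − a² for a perfect square:
  13: 13 − 1² = 12, 13 − 2² = 9 = 3² ⇒ 13 = 2² + 3².
  149: 149 − 1² = 148, 149 − 2² = 145, 149 − 3² = 140, 149 − 4² = 133, 149 − 5² = 124, 149 − 6² = 113, 149 − 7² = 100 = 10² ⇒ 149 = 7² + 10².
  Combine using the Brahmagupta–Fibonacci identity (a² + b²)(c² + d²) = (ac − bd)² + (ad + bc)² = (ac + bd)² + (ad − bc)²:
  13 · 149 = 1937: from (2² + 3²)(7² + 10²), take (2·7 − 3·10, 2·10 + 3·7) = (14 − 30, 20 + 21) = (-16, 41); dropping signs (only squares matter) gives (16, 41); check 16² + 41² = 256 + 1681 = 1937 ✓.
  Scale by k = 4: (4·16, 4·41) = (64, 164).
Step 4: Order so x ≤ y and verify: 64² + 164² = 4096 + 26896 = 30992 = n. ✓

n = 30992 = 64² + 164² (one valid representation with x ≤ y).


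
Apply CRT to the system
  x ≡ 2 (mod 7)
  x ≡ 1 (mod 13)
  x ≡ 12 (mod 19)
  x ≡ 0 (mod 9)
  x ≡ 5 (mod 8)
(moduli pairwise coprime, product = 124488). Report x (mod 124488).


Product of moduli M = 7 · 13 · 19 · 9 · 8 = 124488.
Merge one congruence at a time:
  Start: x ≡ 2 (mod 7).
  Combine with x ≡ 1 (mod 13); new modulus lcm = 91.
    Write x = 2 + 7·t and substitute into x ≡ 1 (mod 13): 7·t ≡ 1 − 2 = -1 (mod 13).
    Reduce coefficients mod 13: 7·t ≡ 12 (mod 13).
    The inverse of 7 mod 13 is 2 (since 7·2 = 14 = 1·13 + 1), so t ≡ 2·12 = 24 ≡ 11 (mod 13).
    Then x = 2 + 7·11 = 79, valid modulo lcm(7, 13) = 91: x ≡ 79 (mod 91).
  Combine with x ≡ 12 (mod 19); new modulus lcm = 1729.
    Write x = 79 + 91·t and substitute into x ≡ 12 (mod 19): 91·t ≡ 12 − 79 = -67 (mod 19).
    Reduce coefficients mod 19: 15·t ≡ 9 (mod 19).
    The inverse of 15 mod 19 is 14 (since 15·14 = 210 = 11·19 + 1), so t ≡ 14·9 = 126 ≡ 12 (mod 19).
    Then x = 79 + 91·12 = 1171, valid modulo lcm(91, 19) = 1729: x ≡ 1171 (mod 1729).
  Combine with x ≡ 0 (mod 9); new modulus lcm = 15561.
    Write x = 1171 + 1729·t and substitute into x ≡ 0 (mod 9): 1729·t ≡ 0 − 1171 = -1171 (mod 9).
    Reduce coefficients mod 9: 1·t ≡ 8 (mod 9).
    So t ≡ 8 (mod 9).
    Then x = 1171 + 1729·8 = 15003, valid modulo lcm(1729, 9) = 15561: x ≡ 15003 (mod 15561).
  Combine with x ≡ 5 (mod 8); new modulus lcm = 124488.
    Write x = 15003 + 15561·t and substitute into x ≡ 5 (mod 8): 15561·t ≡ 5 − 15003 = -14998 (mod 8).
    Reduce coefficients mod 8: 1·t ≡ 2 (mod 8).
    So t ≡ 2 (mod 8).
    Then x = 15003 + 15561·2 = 46125, valid modulo lcm(15561, 8) = 124488: x ≡ 46125 (mod 124488).
Verify against each original: 46125 mod 7 = 2, 46125 mod 13 = 1, 46125 mod 19 = 12, 46125 mod 9 = 0, 46125 mod 8 = 5.

x ≡ 46125 (mod 124488).


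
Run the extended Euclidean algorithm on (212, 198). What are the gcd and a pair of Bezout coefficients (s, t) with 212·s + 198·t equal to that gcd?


Euclidean algorithm on (212, 198) — divide until remainder is 0:
  212 = 1 · 198 + 14
  198 = 14 · 14 + 2
  14 = 7 · 2 + 0
gcd(212, 198) = 2.
Track Bezout coefficients alongside the remainders: start with r₀ = 212 = a·1 + b·0 (s = 1, t = 0) and r₁ = 198 = a·0 + b·1 (s = 0, t = 1); each new remainder r_{k+1} = r_{k-1} − q_k·r_k inherits s_{k+1} = s_{k-1} − q_k·s_k, t_{k+1} = t_{k-1} − q_k·t_k, so r_k = a·s_k + b·t_k at every step:
  q = 1: r = 14, s = 1 − 1·0 = 1, t = 0 − 1·1 = -1  (check: 212·1 + 198·(-1) = 14)
  q = 14: r = 2, s = 0 − 14·1 = -14, t = 1 − 14·(-1) = 15  (check: 212·(-14) + 198·15 = 2)
The row with r = 2 (the gcd) gives the Bezout coefficients s = -14, t = 15.
Result: 212 · (-14) + 198 · (15) = 2.

gcd(212, 198) = 2; s = -14, t = 15 (check: 212·(-14) + 198·15 = 2).


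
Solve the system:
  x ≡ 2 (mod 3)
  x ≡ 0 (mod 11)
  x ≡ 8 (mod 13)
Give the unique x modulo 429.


Moduli 3, 11, 13 are pairwise coprime; by CRT there is a unique solution modulo M = 3 · 11 · 13 = 429.
Solve pairwise, accumulating the modulus:
  Start with x ≡ 2 (mod 3).
  Combine with x ≡ 0 (mod 11): since gcd(3, 11) = 1, we get a unique residue mod 33.
    Write x = 2 + 3·t and substitute into x ≡ 0 (mod 11): 3·t ≡ 0 − 2 = -2 (mod 11).
    Reduce coefficients mod 11: 3·t ≡ 9 (mod 11).
    The inverse of 3 mod 11 is 4 (since 3·4 = 12 = 1·11 + 1), so t ≡ 4·9 = 36 ≡ 3 (mod 11).
    Then x = 2 + 3·3 = 11, valid modulo lcm(3, 11) = 33: x ≡ 11 (mod 33).
  Combine with x ≡ 8 (mod 13): since gcd(33, 13) = 1, we get a unique residue mod 429.
    Write x = 11 + 33·t and substitute into x ≡ 8 (mod 13): 33·t ≡ 8 − 11 = -3 (mod 13).
    Reduce coefficients mod 13: 7·t ≡ 10 (mod 13).
    The inverse of 7 mod 13 is 2 (since 7·2 = 14 = 1·13 + 1), so t ≡ 2·10 = 20 ≡ 7 (mod 13).
    Then x = 11 + 33·7 = 242, valid modulo lcm(33, 13) = 429: x ≡ 242 (mod 429).
Verify: 242 mod 3 = 2 ✓, 242 mod 11 = 0 ✓, 242 mod 13 = 8 ✓.

x ≡ 242 (mod 429).


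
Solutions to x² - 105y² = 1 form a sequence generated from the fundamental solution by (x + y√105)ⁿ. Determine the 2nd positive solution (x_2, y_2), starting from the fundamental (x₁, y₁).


Step 1: Find the fundamental solution (x₁, y₁) of x² - 105y² = 1.
  Expand √105 as a continued fraction. a₀ = ⌊√105⌋ = 10; iterate m_{k+1} = d_k·a_k − m_k, d_{k+1} = (105 − m_{k+1}²)/d_k, a_{k+1} = ⌊(a₀ + m_{k+1})/d_{k+1}⌋ (starting m₀ = 0, d₀ = 1), with convergents p_k = a_k·p_{k-1} + p_{k-2}, q_k = a_k·q_{k-1} + q_{k-2} (p₋₁ = 1, q₋₁ = 0):
  k = 0: a₀ = 10; p₀/q₀ = 10/1; p₀² − 105·q₀² = 100 − 105 = -5.
  k = 1: m = 10, d = 5, a = ⌊(10 + 10)/5⌋ = 4; p/q = (4·10 + 1)/(4·1 + 0) = 41/4; p² − 105·q² = 1681 − 1680 = 1.
  The first convergent with p² − 105·q² = 1 gives the fundamental solution (x₁, y₁) = (41, 4).
Step 2: Apply the recurrence (x_{n+1}, y_{n+1}) = (x₁x_n + 105y₁y_n, x₁y_n + y₁x_n) repeatedly.
  From (x_1, y_1) = (41, 4): x_2 = 41·41 + 105·4·4 = 3361; y_2 = 41·4 + 4·41 = 328.
Step 3: Verify x_2² - 105·y_2² = 11296321 - 11296320 = 1 (should be 1). ✓

(x_1, y_1) = (41, 4); (x_2, y_2) = (3361, 328).


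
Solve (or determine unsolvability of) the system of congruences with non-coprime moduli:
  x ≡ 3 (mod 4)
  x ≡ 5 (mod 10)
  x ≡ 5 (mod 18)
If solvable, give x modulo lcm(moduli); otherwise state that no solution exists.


Moduli 4, 10, 18 are not pairwise coprime, so CRT works modulo lcm(m_i) when all pairwise compatibility conditions hold.
Pairwise compatibility: gcd(m_i, m_j) must divide a_i - a_j for every pair.
Merge one congruence at a time:
  Start: x ≡ 3 (mod 4).
  Combine with x ≡ 5 (mod 10): gcd(4, 10) = 2; 5 - 3 = 2, which IS divisible by 2, so compatible.
    Write x = 3 + 4·t and substitute into x ≡ 5 (mod 10): 4·t ≡ 5 − 3 = 2 (mod 10).
    Divide the congruence (and modulus) by g = 2: 2·t ≡ 1 (mod 5).
    The inverse of 2 mod 5 is 3 (since 2·3 = 6 = 1·5 + 1), so t ≡ 3·1 = 3 ≡ 3 (mod 5).
    Then x = 3 + 4·3 = 15, valid modulo lcm(4, 10) = 20: x ≡ 15 (mod 20).
  Combine with x ≡ 5 (mod 18): gcd(20, 18) = 2; 5 - 15 = -10, which IS divisible by 2, so compatible.
    Write x = 15 + 20·t and substitute into x ≡ 5 (mod 18): 20·t ≡ 5 − 15 = -10 (mod 18).
    Divide the congruence (and modulus) by g = 2: 10·t ≡ -5 (mod 9).
    Reduce coefficients mod 9: 1·t ≡ 4 (mod 9).
    So t ≡ 4 (mod 9).
    Then x = 15 + 20·4 = 95, valid modulo lcm(20, 18) = 180: x ≡ 95 (mod 180).
Verify: 95 mod 4 = 3, 95 mod 10 = 5, 95 mod 18 = 5.

x ≡ 95 (mod 180).


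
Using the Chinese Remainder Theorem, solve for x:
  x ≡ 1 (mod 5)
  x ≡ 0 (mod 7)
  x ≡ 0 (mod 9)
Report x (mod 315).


Moduli 5, 7, 9 are pairwise coprime; by CRT there is a unique solution modulo M = 5 · 7 · 9 = 315.
Solve pairwise, accumulating the modulus:
  Start with x ≡ 1 (mod 5).
  Combine with x ≡ 0 (mod 7): since gcd(5, 7) = 1, we get a unique residue mod 35.
    Write x = 1 + 5·t and substitute into x ≡ 0 (mod 7): 5·t ≡ 0 − 1 = -1 (mod 7).
    Reduce coefficients mod 7: 5·t ≡ 6 (mod 7).
    The inverse of 5 mod 7 is 3 (since 5·3 = 15 = 2·7 + 1), so t ≡ 3·6 = 18 ≡ 4 (mod 7).
    Then x = 1 + 5·4 = 21, valid modulo lcm(5, 7) = 35: x ≡ 21 (mod 35).
  Combine with x ≡ 0 (mod 9): since gcd(35, 9) = 1, we get a unique residue mod 315.
    Write x = 21 + 35·t and substitute into x ≡ 0 (mod 9): 35·t ≡ 0 − 21 = -21 (mod 9).
    Reduce coefficients mod 9: 8·t ≡ 6 (mod 9).
    The inverse of 8 mod 9 is 8 (since 8·8 = 64 = 7·9 + 1), so t ≡ 8·6 = 48 ≡ 3 (mod 9).
    Then x = 21 + 35·3 = 126, valid modulo lcm(35, 9) = 315: x ≡ 126 (mod 315).
Verify: 126 mod 5 = 1 ✓, 126 mod 7 = 0 ✓, 126 mod 9 = 0 ✓.

x ≡ 126 (mod 315).


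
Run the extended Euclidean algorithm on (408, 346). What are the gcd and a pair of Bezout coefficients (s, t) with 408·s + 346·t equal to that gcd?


Euclidean algorithm on (408, 346) — divide until remainder is 0:
  408 = 1 · 346 + 62
  346 = 5 · 62 + 36
  62 = 1 · 36 + 26
  36 = 1 · 26 + 10
  26 = 2 · 10 + 6
  10 = 1 · 6 + 4
  6 = 1 · 4 + 2
  4 = 2 · 2 + 0
gcd(408, 346) = 2.
Track Bezout coefficients alongside the remainders: start with r₀ = 408 = a·1 + b·0 (s = 1, t = 0) and r₁ = 346 = a·0 + b·1 (s = 0, t = 1); each new remainder r_{k+1} = r_{k-1} − q_k·r_k inherits s_{k+1} = s_{k-1} − q_k·s_k, t_{k+1} = t_{k-1} − q_k·t_k, so r_k = a·s_k + b·t_k at every step:
  q = 1: r = 62, s = 1 − 1·0 = 1, t = 0 − 1·1 = -1  (check: 408·1 + 346·(-1) = 62)
  q = 5: r = 36, s = 0 − 5·1 = -5, t = 1 − 5·(-1) = 6  (check: 408·(-5) + 346·6 = 36)
  q = 1: r = 26, s = 1 − 1·(-5) = 6, t = -1 − 1·6 = -7  (check: 408·6 + 346·(-7) = 26)
  q = 1: r = 10, s = -5 − 1·6 = -11, t = 6 − 1·(-7) = 13  (check: 408·(-11) + 346·13 = 10)
  q = 2: r = 6, s = 6 − 2·(-11) = 28, t = -7 − 2·13 = -33  (check: 408·28 + 346·(-33) = 6)
  q = 1: r = 4, s = -11 − 1·28 = -39, t = 13 − 1·(-33) = 46  (check: 408·(-39) + 346·46 = 4)
  q = 1: r = 2, s = 28 − 1·(-39) = 67, t = -33 − 1·46 = -79  (check: 408·67 + 346·(-79) = 2)
The row with r = 2 (the gcd) gives the Bezout coefficients s = 67, t = -79.
Result: 408 · (67) + 346 · (-79) = 2.

gcd(408, 346) = 2; s = 67, t = -79 (check: 408·67 + 346·(-79) = 2).


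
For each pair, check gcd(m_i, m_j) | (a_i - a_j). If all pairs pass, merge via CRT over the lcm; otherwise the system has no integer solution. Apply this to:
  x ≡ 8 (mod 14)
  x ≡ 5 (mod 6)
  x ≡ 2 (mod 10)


Moduli 14, 6, 10 are not pairwise coprime, so CRT works modulo lcm(m_i) when all pairwise compatibility conditions hold.
Pairwise compatibility: gcd(m_i, m_j) must divide a_i - a_j for every pair.
Merge one congruence at a time:
  Start: x ≡ 8 (mod 14).
  Combine with x ≡ 5 (mod 6): gcd(14, 6) = 2, and 5 - 8 = -3 is NOT divisible by 2.
    ⇒ system is inconsistent (no integer solution).

No solution (the system is inconsistent).


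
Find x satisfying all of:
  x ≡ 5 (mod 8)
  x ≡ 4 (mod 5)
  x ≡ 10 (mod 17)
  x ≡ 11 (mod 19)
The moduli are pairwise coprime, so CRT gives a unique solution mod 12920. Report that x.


Product of moduli M = 8 · 5 · 17 · 19 = 12920.
Merge one congruence at a time:
  Start: x ≡ 5 (mod 8).
  Combine with x ≡ 4 (mod 5); new modulus lcm = 40.
    Write x = 5 + 8·t and substitute into x ≡ 4 (mod 5): 8·t ≡ 4 − 5 = -1 (mod 5).
    Reduce coefficients mod 5: 3·t ≡ 4 (mod 5).
    The inverse of 3 mod 5 is 2 (since 3·2 = 6 = 1·5 + 1), so t ≡ 2·4 = 8 ≡ 3 (mod 5).
    Then x = 5 + 8·3 = 29, valid modulo lcm(8, 5) = 40: x ≡ 29 (mod 40).
  Combine with x ≡ 10 (mod 17); new modulus lcm = 680.
    Write x = 29 + 40·t and substitute into x ≡ 10 (mod 17): 40·t ≡ 10 − 29 = -19 (mod 17).
    Reduce coefficients mod 17: 6·t ≡ 15 (mod 17).
    The inverse of 6 mod 17 is 3 (since 6·3 = 18 = 1·17 + 1), so t ≡ 3·15 = 45 ≡ 11 (mod 17).
    Then x = 29 + 40·11 = 469, valid modulo lcm(40, 17) = 680: x ≡ 469 (mod 680).
  Combine with x ≡ 11 (mod 19); new modulus lcm = 12920.
    Write x = 469 + 680·t and substitute into x ≡ 11 (mod 19): 680·t ≡ 11 − 469 = -458 (mod 19).
    Reduce coefficients mod 19: 15·t ≡ 17 (mod 19).
    The inverse of 15 mod 19 is 14 (since 15·14 = 210 = 11·19 + 1), so t ≡ 14·17 = 238 ≡ 10 (mod 19).
    Then x = 469 + 680·10 = 7269, valid modulo lcm(680, 19) = 12920: x ≡ 7269 (mod 12920).
Verify against each original: 7269 mod 8 = 5, 7269 mod 5 = 4, 7269 mod 17 = 10, 7269 mod 19 = 11.

x ≡ 7269 (mod 12920).


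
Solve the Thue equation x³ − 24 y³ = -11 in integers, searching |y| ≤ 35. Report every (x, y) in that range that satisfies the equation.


The equation is x³ - 24y³ = -11. For fixed y, x³ = 24·y³ − 11, so a solution requires the RHS to be a perfect cube.
Strategy: iterate y from -35 to 35, compute RHS = 24·y³ − 11, and check whether it is a (positive or negative) perfect cube.
Check small values of y:
  y = 0: RHS = -11 is not a perfect cube.
  y = 1: RHS = 13 is not a perfect cube.
  y = -1: RHS = -35 is not a perfect cube.
  y = 2: RHS = 181 is not a perfect cube.
  y = -2: RHS = -203 is not a perfect cube.
  y = 3: RHS = 637 is not a perfect cube.
  y = -3: RHS = -659 is not a perfect cube.
Continuing the search up to |y| = 35 finds no solutions either.
No (x, y) in the scanned range satisfies the equation.

No integer solutions with |y| ≤ 35.


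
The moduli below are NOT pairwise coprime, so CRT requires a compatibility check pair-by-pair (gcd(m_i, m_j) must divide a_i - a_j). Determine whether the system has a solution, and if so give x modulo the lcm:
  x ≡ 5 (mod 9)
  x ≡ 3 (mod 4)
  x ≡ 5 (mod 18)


Moduli 9, 4, 18 are not pairwise coprime, so CRT works modulo lcm(m_i) when all pairwise compatibility conditions hold.
Pairwise compatibility: gcd(m_i, m_j) must divide a_i - a_j for every pair.
Merge one congruence at a time:
  Start: x ≡ 5 (mod 9).
  Combine with x ≡ 3 (mod 4): gcd(9, 4) = 1; 3 - 5 = -2, which IS divisible by 1, so compatible.
    Write x = 5 + 9·t and substitute into x ≡ 3 (mod 4): 9·t ≡ 3 − 5 = -2 (mod 4).
    Reduce coefficients mod 4: 1·t ≡ 2 (mod 4).
    So t ≡ 2 (mod 4).
    Then x = 5 + 9·2 = 23, valid modulo lcm(9, 4) = 36: x ≡ 23 (mod 36).
  Combine with x ≡ 5 (mod 18): gcd(36, 18) = 18; 5 - 23 = -18, which IS divisible by 18, so compatible.
    Write x = 23 + 36·t and substitute into x ≡ 5 (mod 18): 36·t ≡ 5 − 23 = -18 (mod 18).
    Divide the congruence (and modulus) by g = 18: 2·t ≡ -1 (mod 1).
    Modulo 1 every t works; take t = 0.
    Then x = 23 + 36·0 = 23, valid modulo lcm(36, 18) = 36: x ≡ 23 (mod 36).
Verify: 23 mod 9 = 5, 23 mod 4 = 3, 23 mod 18 = 5.

x ≡ 23 (mod 36).


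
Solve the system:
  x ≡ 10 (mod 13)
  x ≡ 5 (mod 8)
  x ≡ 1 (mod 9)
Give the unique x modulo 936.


Moduli 13, 8, 9 are pairwise coprime; by CRT there is a unique solution modulo M = 13 · 8 · 9 = 936.
Solve pairwise, accumulating the modulus:
  Start with x ≡ 10 (mod 13).
  Combine with x ≡ 5 (mod 8): since gcd(13, 8) = 1, we get a unique residue mod 104.
    Write x = 10 + 13·t and substitute into x ≡ 5 (mod 8): 13·t ≡ 5 − 10 = -5 (mod 8).
    Reduce coefficients mod 8: 5·t ≡ 3 (mod 8).
    The inverse of 5 mod 8 is 5 (since 5·5 = 25 = 3·8 + 1), so t ≡ 5·3 = 15 ≡ 7 (mod 8).
    Then x = 10 + 13·7 = 101, valid modulo lcm(13, 8) = 104: x ≡ 101 (mod 104).
  Combine with x ≡ 1 (mod 9): since gcd(104, 9) = 1, we get a unique residue mod 936.
    Write x = 101 + 104·t and substitute into x ≡ 1 (mod 9): 104·t ≡ 1 − 101 = -100 (mod 9).
    Reduce coefficients mod 9: 5·t ≡ 8 (mod 9).
    The inverse of 5 mod 9 is 2 (since 5·2 = 10 = 1·9 + 1), so t ≡ 2·8 = 16 ≡ 7 (mod 9).
    Then x = 101 + 104·7 = 829, valid modulo lcm(104, 9) = 936: x ≡ 829 (mod 936).
Verify: 829 mod 13 = 10 ✓, 829 mod 8 = 5 ✓, 829 mod 9 = 1 ✓.

x ≡ 829 (mod 936).
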